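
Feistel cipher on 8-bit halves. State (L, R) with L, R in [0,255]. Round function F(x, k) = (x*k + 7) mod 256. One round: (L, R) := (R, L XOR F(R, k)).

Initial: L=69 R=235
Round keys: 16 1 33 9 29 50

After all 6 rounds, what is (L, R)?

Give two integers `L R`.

Answer: 20 247

Derivation:
Round 1 (k=16): L=235 R=242
Round 2 (k=1): L=242 R=18
Round 3 (k=33): L=18 R=171
Round 4 (k=9): L=171 R=24
Round 5 (k=29): L=24 R=20
Round 6 (k=50): L=20 R=247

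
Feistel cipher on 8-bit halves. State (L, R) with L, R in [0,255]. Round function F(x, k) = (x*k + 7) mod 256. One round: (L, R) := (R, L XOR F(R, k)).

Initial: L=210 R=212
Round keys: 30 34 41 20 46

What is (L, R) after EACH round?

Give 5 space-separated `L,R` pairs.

Round 1 (k=30): L=212 R=13
Round 2 (k=34): L=13 R=21
Round 3 (k=41): L=21 R=105
Round 4 (k=20): L=105 R=46
Round 5 (k=46): L=46 R=34

Answer: 212,13 13,21 21,105 105,46 46,34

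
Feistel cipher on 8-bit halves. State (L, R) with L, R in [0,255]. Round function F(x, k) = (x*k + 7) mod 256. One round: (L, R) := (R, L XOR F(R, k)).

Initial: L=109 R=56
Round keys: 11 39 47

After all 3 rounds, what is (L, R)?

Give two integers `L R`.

Answer: 109 8

Derivation:
Round 1 (k=11): L=56 R=2
Round 2 (k=39): L=2 R=109
Round 3 (k=47): L=109 R=8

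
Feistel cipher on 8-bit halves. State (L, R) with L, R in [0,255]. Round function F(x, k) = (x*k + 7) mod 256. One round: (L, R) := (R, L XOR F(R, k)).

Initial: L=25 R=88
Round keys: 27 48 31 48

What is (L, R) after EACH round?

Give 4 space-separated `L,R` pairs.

Answer: 88,86 86,127 127,62 62,216

Derivation:
Round 1 (k=27): L=88 R=86
Round 2 (k=48): L=86 R=127
Round 3 (k=31): L=127 R=62
Round 4 (k=48): L=62 R=216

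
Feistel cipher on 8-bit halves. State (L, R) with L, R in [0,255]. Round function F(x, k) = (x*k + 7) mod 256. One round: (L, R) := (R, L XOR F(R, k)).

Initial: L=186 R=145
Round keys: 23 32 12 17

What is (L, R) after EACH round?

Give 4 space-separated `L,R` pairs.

Round 1 (k=23): L=145 R=180
Round 2 (k=32): L=180 R=22
Round 3 (k=12): L=22 R=187
Round 4 (k=17): L=187 R=100

Answer: 145,180 180,22 22,187 187,100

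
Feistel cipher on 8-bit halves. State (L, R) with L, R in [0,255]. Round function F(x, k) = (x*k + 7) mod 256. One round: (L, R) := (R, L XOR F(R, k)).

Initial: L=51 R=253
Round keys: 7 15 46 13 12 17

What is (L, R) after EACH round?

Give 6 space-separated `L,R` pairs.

Answer: 253,193 193,171 171,0 0,172 172,23 23,34

Derivation:
Round 1 (k=7): L=253 R=193
Round 2 (k=15): L=193 R=171
Round 3 (k=46): L=171 R=0
Round 4 (k=13): L=0 R=172
Round 5 (k=12): L=172 R=23
Round 6 (k=17): L=23 R=34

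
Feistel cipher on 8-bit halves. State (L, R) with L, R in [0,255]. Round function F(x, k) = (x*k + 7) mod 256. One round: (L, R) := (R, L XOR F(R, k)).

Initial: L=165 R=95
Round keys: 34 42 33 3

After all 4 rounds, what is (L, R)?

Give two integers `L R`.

Round 1 (k=34): L=95 R=0
Round 2 (k=42): L=0 R=88
Round 3 (k=33): L=88 R=95
Round 4 (k=3): L=95 R=124

Answer: 95 124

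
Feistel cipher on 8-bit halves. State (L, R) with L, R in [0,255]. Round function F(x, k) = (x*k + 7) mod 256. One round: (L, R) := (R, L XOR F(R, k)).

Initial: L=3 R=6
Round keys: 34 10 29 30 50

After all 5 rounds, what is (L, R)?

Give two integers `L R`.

Round 1 (k=34): L=6 R=208
Round 2 (k=10): L=208 R=33
Round 3 (k=29): L=33 R=20
Round 4 (k=30): L=20 R=126
Round 5 (k=50): L=126 R=183

Answer: 126 183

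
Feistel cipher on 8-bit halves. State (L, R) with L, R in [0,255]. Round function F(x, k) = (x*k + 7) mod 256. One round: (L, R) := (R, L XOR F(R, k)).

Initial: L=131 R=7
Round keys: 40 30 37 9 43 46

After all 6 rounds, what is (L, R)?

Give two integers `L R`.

Answer: 86 161

Derivation:
Round 1 (k=40): L=7 R=156
Round 2 (k=30): L=156 R=72
Round 3 (k=37): L=72 R=243
Round 4 (k=9): L=243 R=218
Round 5 (k=43): L=218 R=86
Round 6 (k=46): L=86 R=161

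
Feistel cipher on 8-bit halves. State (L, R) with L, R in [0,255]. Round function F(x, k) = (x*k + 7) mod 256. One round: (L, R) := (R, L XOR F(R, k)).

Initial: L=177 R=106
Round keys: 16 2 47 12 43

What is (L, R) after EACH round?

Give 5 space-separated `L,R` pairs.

Round 1 (k=16): L=106 R=22
Round 2 (k=2): L=22 R=89
Round 3 (k=47): L=89 R=72
Round 4 (k=12): L=72 R=62
Round 5 (k=43): L=62 R=57

Answer: 106,22 22,89 89,72 72,62 62,57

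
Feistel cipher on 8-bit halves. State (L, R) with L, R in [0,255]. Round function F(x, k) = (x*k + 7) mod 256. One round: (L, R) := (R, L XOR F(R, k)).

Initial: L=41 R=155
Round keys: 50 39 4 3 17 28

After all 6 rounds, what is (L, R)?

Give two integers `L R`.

Round 1 (k=50): L=155 R=100
Round 2 (k=39): L=100 R=216
Round 3 (k=4): L=216 R=3
Round 4 (k=3): L=3 R=200
Round 5 (k=17): L=200 R=76
Round 6 (k=28): L=76 R=159

Answer: 76 159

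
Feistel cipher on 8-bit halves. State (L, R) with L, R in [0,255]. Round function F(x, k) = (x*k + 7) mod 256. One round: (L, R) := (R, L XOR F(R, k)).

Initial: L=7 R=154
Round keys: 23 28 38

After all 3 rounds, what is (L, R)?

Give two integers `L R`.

Round 1 (k=23): L=154 R=218
Round 2 (k=28): L=218 R=69
Round 3 (k=38): L=69 R=159

Answer: 69 159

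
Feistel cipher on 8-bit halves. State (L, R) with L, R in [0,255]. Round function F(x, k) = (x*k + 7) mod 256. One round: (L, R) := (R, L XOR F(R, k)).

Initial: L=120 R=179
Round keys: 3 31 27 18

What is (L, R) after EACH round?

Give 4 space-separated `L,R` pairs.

Answer: 179,88 88,28 28,163 163,97

Derivation:
Round 1 (k=3): L=179 R=88
Round 2 (k=31): L=88 R=28
Round 3 (k=27): L=28 R=163
Round 4 (k=18): L=163 R=97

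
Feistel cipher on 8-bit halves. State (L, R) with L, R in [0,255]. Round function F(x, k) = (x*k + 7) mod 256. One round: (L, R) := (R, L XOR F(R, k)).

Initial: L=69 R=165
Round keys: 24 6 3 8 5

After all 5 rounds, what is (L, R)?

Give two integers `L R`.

Round 1 (k=24): L=165 R=58
Round 2 (k=6): L=58 R=198
Round 3 (k=3): L=198 R=99
Round 4 (k=8): L=99 R=217
Round 5 (k=5): L=217 R=39

Answer: 217 39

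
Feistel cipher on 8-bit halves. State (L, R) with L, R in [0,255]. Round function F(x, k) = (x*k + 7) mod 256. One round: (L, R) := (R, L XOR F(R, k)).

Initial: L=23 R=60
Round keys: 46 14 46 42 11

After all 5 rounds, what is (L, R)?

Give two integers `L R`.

Round 1 (k=46): L=60 R=216
Round 2 (k=14): L=216 R=235
Round 3 (k=46): L=235 R=153
Round 4 (k=42): L=153 R=202
Round 5 (k=11): L=202 R=44

Answer: 202 44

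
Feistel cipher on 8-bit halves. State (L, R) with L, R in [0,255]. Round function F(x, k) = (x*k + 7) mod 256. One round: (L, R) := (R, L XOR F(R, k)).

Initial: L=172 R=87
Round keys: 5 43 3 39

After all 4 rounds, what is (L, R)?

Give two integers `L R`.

Answer: 199 182

Derivation:
Round 1 (k=5): L=87 R=22
Round 2 (k=43): L=22 R=238
Round 3 (k=3): L=238 R=199
Round 4 (k=39): L=199 R=182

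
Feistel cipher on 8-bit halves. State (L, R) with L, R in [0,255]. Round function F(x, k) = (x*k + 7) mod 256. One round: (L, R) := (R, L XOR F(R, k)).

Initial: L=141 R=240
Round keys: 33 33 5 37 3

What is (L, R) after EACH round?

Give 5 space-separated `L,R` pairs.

Answer: 240,122 122,49 49,134 134,84 84,133

Derivation:
Round 1 (k=33): L=240 R=122
Round 2 (k=33): L=122 R=49
Round 3 (k=5): L=49 R=134
Round 4 (k=37): L=134 R=84
Round 5 (k=3): L=84 R=133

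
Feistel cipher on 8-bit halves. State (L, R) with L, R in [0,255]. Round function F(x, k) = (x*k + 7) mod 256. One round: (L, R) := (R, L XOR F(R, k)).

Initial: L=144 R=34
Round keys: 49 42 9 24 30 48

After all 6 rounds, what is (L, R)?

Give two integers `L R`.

Answer: 84 75

Derivation:
Round 1 (k=49): L=34 R=25
Round 2 (k=42): L=25 R=3
Round 3 (k=9): L=3 R=59
Round 4 (k=24): L=59 R=140
Round 5 (k=30): L=140 R=84
Round 6 (k=48): L=84 R=75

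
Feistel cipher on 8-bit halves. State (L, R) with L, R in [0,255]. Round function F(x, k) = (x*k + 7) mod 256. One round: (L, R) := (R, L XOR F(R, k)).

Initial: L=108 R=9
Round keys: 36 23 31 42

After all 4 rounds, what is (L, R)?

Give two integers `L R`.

Round 1 (k=36): L=9 R=39
Round 2 (k=23): L=39 R=129
Round 3 (k=31): L=129 R=129
Round 4 (k=42): L=129 R=176

Answer: 129 176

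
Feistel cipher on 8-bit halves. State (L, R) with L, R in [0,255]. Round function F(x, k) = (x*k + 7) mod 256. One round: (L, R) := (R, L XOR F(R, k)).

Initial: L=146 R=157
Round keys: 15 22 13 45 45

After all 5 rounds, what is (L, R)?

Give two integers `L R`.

Answer: 158 140

Derivation:
Round 1 (k=15): L=157 R=168
Round 2 (k=22): L=168 R=234
Round 3 (k=13): L=234 R=65
Round 4 (k=45): L=65 R=158
Round 5 (k=45): L=158 R=140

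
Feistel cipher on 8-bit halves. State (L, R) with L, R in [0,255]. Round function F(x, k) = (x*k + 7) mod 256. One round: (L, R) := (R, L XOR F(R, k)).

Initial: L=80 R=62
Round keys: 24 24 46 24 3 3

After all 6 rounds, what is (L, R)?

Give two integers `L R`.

Answer: 235 238

Derivation:
Round 1 (k=24): L=62 R=135
Round 2 (k=24): L=135 R=145
Round 3 (k=46): L=145 R=146
Round 4 (k=24): L=146 R=38
Round 5 (k=3): L=38 R=235
Round 6 (k=3): L=235 R=238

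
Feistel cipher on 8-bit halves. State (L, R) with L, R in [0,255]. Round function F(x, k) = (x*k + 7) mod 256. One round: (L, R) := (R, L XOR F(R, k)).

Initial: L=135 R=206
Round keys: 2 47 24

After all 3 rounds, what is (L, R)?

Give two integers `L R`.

Answer: 109 27

Derivation:
Round 1 (k=2): L=206 R=36
Round 2 (k=47): L=36 R=109
Round 3 (k=24): L=109 R=27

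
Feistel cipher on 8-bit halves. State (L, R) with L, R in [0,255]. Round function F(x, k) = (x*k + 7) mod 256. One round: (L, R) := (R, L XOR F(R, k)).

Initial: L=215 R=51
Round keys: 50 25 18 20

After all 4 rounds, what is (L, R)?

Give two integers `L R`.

Round 1 (k=50): L=51 R=42
Round 2 (k=25): L=42 R=18
Round 3 (k=18): L=18 R=97
Round 4 (k=20): L=97 R=137

Answer: 97 137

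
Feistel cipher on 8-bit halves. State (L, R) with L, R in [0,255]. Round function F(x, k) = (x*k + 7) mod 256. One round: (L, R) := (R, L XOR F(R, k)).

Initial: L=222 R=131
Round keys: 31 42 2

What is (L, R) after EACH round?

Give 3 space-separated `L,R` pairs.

Round 1 (k=31): L=131 R=58
Round 2 (k=42): L=58 R=8
Round 3 (k=2): L=8 R=45

Answer: 131,58 58,8 8,45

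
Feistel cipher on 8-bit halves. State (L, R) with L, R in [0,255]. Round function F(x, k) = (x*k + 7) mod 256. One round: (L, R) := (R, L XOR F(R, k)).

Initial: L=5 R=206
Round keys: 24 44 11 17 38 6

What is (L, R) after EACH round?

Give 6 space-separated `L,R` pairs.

Round 1 (k=24): L=206 R=82
Round 2 (k=44): L=82 R=209
Round 3 (k=11): L=209 R=80
Round 4 (k=17): L=80 R=134
Round 5 (k=38): L=134 R=187
Round 6 (k=6): L=187 R=239

Answer: 206,82 82,209 209,80 80,134 134,187 187,239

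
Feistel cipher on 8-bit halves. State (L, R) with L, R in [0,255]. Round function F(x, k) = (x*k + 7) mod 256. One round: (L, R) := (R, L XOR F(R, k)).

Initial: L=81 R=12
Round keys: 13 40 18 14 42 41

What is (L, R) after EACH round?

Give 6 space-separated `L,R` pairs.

Round 1 (k=13): L=12 R=242
Round 2 (k=40): L=242 R=219
Round 3 (k=18): L=219 R=159
Round 4 (k=14): L=159 R=98
Round 5 (k=42): L=98 R=132
Round 6 (k=41): L=132 R=73

Answer: 12,242 242,219 219,159 159,98 98,132 132,73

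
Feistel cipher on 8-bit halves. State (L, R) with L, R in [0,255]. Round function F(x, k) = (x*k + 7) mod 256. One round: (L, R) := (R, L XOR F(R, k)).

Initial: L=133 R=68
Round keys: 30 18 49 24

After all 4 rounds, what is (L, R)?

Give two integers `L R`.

Round 1 (k=30): L=68 R=122
Round 2 (k=18): L=122 R=223
Round 3 (k=49): L=223 R=204
Round 4 (k=24): L=204 R=248

Answer: 204 248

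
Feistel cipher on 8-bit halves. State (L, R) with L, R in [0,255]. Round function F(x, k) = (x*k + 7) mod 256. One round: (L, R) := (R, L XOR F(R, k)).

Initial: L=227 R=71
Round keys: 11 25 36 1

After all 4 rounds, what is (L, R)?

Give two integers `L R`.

Answer: 92 2

Derivation:
Round 1 (k=11): L=71 R=247
Round 2 (k=25): L=247 R=97
Round 3 (k=36): L=97 R=92
Round 4 (k=1): L=92 R=2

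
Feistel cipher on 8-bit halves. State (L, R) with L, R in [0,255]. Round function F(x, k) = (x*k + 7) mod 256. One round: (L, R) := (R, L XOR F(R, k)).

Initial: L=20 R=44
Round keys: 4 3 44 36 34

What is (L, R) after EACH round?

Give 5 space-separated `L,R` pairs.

Round 1 (k=4): L=44 R=163
Round 2 (k=3): L=163 R=220
Round 3 (k=44): L=220 R=116
Round 4 (k=36): L=116 R=139
Round 5 (k=34): L=139 R=9

Answer: 44,163 163,220 220,116 116,139 139,9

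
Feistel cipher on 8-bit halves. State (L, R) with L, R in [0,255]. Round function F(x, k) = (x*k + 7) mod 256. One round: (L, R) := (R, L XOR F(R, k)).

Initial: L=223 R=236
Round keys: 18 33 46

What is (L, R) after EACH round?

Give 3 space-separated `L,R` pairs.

Answer: 236,64 64,171 171,129

Derivation:
Round 1 (k=18): L=236 R=64
Round 2 (k=33): L=64 R=171
Round 3 (k=46): L=171 R=129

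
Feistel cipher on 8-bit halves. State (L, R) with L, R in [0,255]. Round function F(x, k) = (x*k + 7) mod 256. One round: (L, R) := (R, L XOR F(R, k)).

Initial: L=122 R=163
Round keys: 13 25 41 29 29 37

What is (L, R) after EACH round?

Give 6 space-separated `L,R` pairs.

Round 1 (k=13): L=163 R=52
Round 2 (k=25): L=52 R=184
Round 3 (k=41): L=184 R=75
Round 4 (k=29): L=75 R=62
Round 5 (k=29): L=62 R=70
Round 6 (k=37): L=70 R=27

Answer: 163,52 52,184 184,75 75,62 62,70 70,27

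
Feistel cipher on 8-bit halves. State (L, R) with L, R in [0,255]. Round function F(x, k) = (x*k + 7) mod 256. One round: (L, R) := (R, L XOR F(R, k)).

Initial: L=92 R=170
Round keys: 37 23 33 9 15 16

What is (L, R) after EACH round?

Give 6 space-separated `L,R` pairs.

Round 1 (k=37): L=170 R=197
Round 2 (k=23): L=197 R=16
Round 3 (k=33): L=16 R=210
Round 4 (k=9): L=210 R=121
Round 5 (k=15): L=121 R=204
Round 6 (k=16): L=204 R=190

Answer: 170,197 197,16 16,210 210,121 121,204 204,190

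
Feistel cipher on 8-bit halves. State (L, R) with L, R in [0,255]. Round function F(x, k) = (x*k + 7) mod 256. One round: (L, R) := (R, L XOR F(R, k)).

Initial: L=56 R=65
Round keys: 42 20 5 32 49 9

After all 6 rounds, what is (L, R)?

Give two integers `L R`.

Answer: 20 70

Derivation:
Round 1 (k=42): L=65 R=137
Round 2 (k=20): L=137 R=250
Round 3 (k=5): L=250 R=96
Round 4 (k=32): L=96 R=253
Round 5 (k=49): L=253 R=20
Round 6 (k=9): L=20 R=70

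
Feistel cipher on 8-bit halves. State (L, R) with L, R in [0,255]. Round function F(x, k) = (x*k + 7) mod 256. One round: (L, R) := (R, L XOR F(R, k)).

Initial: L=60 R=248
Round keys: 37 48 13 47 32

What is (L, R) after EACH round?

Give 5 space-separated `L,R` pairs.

Answer: 248,227 227,111 111,73 73,1 1,110

Derivation:
Round 1 (k=37): L=248 R=227
Round 2 (k=48): L=227 R=111
Round 3 (k=13): L=111 R=73
Round 4 (k=47): L=73 R=1
Round 5 (k=32): L=1 R=110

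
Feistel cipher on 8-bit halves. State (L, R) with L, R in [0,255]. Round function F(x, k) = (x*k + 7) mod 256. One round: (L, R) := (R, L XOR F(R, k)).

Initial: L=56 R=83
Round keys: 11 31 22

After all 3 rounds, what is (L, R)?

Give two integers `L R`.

Round 1 (k=11): L=83 R=160
Round 2 (k=31): L=160 R=52
Round 3 (k=22): L=52 R=223

Answer: 52 223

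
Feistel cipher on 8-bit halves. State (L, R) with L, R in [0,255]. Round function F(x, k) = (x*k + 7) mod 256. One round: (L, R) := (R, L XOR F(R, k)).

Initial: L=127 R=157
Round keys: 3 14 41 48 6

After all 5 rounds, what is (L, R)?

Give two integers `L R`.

Answer: 239 143

Derivation:
Round 1 (k=3): L=157 R=161
Round 2 (k=14): L=161 R=72
Round 3 (k=41): L=72 R=46
Round 4 (k=48): L=46 R=239
Round 5 (k=6): L=239 R=143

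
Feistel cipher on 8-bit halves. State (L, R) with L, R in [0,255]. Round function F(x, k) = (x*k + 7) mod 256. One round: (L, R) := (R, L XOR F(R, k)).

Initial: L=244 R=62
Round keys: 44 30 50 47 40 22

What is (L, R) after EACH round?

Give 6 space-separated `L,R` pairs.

Answer: 62,91 91,143 143,174 174,118 118,217 217,219

Derivation:
Round 1 (k=44): L=62 R=91
Round 2 (k=30): L=91 R=143
Round 3 (k=50): L=143 R=174
Round 4 (k=47): L=174 R=118
Round 5 (k=40): L=118 R=217
Round 6 (k=22): L=217 R=219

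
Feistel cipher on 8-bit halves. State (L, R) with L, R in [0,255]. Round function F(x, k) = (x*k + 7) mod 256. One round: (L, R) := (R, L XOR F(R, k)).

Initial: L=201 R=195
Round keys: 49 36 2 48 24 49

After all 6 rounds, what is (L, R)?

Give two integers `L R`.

Round 1 (k=49): L=195 R=147
Round 2 (k=36): L=147 R=112
Round 3 (k=2): L=112 R=116
Round 4 (k=48): L=116 R=183
Round 5 (k=24): L=183 R=91
Round 6 (k=49): L=91 R=197

Answer: 91 197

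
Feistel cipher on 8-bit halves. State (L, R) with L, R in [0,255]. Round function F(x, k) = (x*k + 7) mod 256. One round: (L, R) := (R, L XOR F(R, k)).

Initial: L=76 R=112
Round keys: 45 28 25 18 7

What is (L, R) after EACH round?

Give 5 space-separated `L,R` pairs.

Round 1 (k=45): L=112 R=251
Round 2 (k=28): L=251 R=11
Round 3 (k=25): L=11 R=225
Round 4 (k=18): L=225 R=210
Round 5 (k=7): L=210 R=36

Answer: 112,251 251,11 11,225 225,210 210,36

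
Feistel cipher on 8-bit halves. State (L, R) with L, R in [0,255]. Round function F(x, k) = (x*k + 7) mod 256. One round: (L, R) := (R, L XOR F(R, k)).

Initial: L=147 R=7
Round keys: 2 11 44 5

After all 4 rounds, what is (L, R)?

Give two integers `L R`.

Answer: 233 90

Derivation:
Round 1 (k=2): L=7 R=134
Round 2 (k=11): L=134 R=206
Round 3 (k=44): L=206 R=233
Round 4 (k=5): L=233 R=90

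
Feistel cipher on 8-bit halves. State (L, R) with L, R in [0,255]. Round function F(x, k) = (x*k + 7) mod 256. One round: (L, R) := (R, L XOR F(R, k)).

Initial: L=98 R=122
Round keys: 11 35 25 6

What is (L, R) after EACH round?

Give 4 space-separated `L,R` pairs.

Round 1 (k=11): L=122 R=39
Round 2 (k=35): L=39 R=38
Round 3 (k=25): L=38 R=154
Round 4 (k=6): L=154 R=133

Answer: 122,39 39,38 38,154 154,133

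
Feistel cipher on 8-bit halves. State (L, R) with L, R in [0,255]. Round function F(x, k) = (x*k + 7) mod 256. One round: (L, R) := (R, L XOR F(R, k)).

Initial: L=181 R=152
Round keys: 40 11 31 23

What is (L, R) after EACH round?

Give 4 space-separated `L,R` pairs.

Round 1 (k=40): L=152 R=114
Round 2 (k=11): L=114 R=117
Round 3 (k=31): L=117 R=64
Round 4 (k=23): L=64 R=178

Answer: 152,114 114,117 117,64 64,178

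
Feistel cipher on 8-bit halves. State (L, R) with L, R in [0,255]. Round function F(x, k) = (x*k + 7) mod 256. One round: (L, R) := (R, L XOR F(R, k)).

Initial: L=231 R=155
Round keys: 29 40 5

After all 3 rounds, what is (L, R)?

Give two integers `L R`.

Answer: 52 122

Derivation:
Round 1 (k=29): L=155 R=113
Round 2 (k=40): L=113 R=52
Round 3 (k=5): L=52 R=122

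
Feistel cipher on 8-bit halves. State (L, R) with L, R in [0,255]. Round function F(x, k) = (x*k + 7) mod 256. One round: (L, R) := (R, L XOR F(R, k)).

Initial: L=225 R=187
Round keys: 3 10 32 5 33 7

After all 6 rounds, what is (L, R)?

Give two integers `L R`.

Answer: 144 208

Derivation:
Round 1 (k=3): L=187 R=217
Round 2 (k=10): L=217 R=58
Round 3 (k=32): L=58 R=158
Round 4 (k=5): L=158 R=39
Round 5 (k=33): L=39 R=144
Round 6 (k=7): L=144 R=208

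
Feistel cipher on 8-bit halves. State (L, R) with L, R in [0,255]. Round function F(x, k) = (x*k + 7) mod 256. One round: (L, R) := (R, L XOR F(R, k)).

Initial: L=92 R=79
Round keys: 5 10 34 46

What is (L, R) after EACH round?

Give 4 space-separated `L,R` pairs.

Answer: 79,206 206,92 92,241 241,9

Derivation:
Round 1 (k=5): L=79 R=206
Round 2 (k=10): L=206 R=92
Round 3 (k=34): L=92 R=241
Round 4 (k=46): L=241 R=9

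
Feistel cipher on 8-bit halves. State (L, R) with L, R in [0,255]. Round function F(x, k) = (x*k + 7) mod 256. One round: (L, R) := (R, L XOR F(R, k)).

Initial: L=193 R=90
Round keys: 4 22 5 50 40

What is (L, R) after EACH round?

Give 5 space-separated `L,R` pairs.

Answer: 90,174 174,161 161,130 130,202 202,21

Derivation:
Round 1 (k=4): L=90 R=174
Round 2 (k=22): L=174 R=161
Round 3 (k=5): L=161 R=130
Round 4 (k=50): L=130 R=202
Round 5 (k=40): L=202 R=21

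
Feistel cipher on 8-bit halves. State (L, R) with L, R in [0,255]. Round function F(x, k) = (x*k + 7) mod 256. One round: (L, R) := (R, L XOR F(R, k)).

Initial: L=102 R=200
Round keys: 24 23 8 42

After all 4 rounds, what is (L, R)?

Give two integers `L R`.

Round 1 (k=24): L=200 R=161
Round 2 (k=23): L=161 R=182
Round 3 (k=8): L=182 R=22
Round 4 (k=42): L=22 R=21

Answer: 22 21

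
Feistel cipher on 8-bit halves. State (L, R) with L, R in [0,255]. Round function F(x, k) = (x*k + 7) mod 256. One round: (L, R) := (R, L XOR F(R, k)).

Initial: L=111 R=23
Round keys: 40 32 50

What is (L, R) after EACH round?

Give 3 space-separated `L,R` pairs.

Answer: 23,240 240,16 16,215

Derivation:
Round 1 (k=40): L=23 R=240
Round 2 (k=32): L=240 R=16
Round 3 (k=50): L=16 R=215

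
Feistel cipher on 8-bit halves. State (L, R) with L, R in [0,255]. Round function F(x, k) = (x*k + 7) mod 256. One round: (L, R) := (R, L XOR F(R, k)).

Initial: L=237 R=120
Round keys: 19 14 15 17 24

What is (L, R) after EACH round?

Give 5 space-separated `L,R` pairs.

Answer: 120,2 2,91 91,94 94,30 30,137

Derivation:
Round 1 (k=19): L=120 R=2
Round 2 (k=14): L=2 R=91
Round 3 (k=15): L=91 R=94
Round 4 (k=17): L=94 R=30
Round 5 (k=24): L=30 R=137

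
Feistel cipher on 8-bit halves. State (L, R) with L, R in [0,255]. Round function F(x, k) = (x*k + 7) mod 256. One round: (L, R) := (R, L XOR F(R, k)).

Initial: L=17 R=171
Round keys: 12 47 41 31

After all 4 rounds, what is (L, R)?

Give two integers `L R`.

Round 1 (k=12): L=171 R=26
Round 2 (k=47): L=26 R=102
Round 3 (k=41): L=102 R=71
Round 4 (k=31): L=71 R=198

Answer: 71 198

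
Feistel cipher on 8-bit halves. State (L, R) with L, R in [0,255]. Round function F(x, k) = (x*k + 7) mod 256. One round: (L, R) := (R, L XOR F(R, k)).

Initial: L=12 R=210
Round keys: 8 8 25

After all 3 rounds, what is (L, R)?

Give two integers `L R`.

Answer: 13 215

Derivation:
Round 1 (k=8): L=210 R=155
Round 2 (k=8): L=155 R=13
Round 3 (k=25): L=13 R=215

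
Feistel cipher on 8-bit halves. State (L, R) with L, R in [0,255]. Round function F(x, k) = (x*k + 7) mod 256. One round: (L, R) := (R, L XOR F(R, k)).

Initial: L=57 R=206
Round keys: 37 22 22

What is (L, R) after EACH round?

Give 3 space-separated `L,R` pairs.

Round 1 (k=37): L=206 R=244
Round 2 (k=22): L=244 R=49
Round 3 (k=22): L=49 R=201

Answer: 206,244 244,49 49,201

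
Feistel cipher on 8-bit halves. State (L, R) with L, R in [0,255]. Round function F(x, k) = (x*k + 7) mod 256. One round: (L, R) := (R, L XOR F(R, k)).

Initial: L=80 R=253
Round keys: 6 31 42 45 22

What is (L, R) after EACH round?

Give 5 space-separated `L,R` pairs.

Round 1 (k=6): L=253 R=165
Round 2 (k=31): L=165 R=255
Round 3 (k=42): L=255 R=120
Round 4 (k=45): L=120 R=224
Round 5 (k=22): L=224 R=63

Answer: 253,165 165,255 255,120 120,224 224,63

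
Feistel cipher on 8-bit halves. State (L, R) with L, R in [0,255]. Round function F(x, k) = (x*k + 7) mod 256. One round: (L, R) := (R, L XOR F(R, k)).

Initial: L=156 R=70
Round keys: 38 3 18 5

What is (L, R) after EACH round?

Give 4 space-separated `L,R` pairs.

Round 1 (k=38): L=70 R=247
Round 2 (k=3): L=247 R=170
Round 3 (k=18): L=170 R=12
Round 4 (k=5): L=12 R=233

Answer: 70,247 247,170 170,12 12,233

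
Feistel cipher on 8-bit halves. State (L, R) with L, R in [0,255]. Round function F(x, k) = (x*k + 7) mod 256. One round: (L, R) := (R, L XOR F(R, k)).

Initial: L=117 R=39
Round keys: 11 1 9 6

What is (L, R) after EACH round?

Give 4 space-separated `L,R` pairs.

Round 1 (k=11): L=39 R=193
Round 2 (k=1): L=193 R=239
Round 3 (k=9): L=239 R=175
Round 4 (k=6): L=175 R=206

Answer: 39,193 193,239 239,175 175,206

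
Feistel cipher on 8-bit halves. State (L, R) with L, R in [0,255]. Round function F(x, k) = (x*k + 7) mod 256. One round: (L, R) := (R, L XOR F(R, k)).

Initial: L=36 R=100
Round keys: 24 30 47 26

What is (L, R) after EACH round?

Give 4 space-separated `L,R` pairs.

Answer: 100,67 67,133 133,49 49,132

Derivation:
Round 1 (k=24): L=100 R=67
Round 2 (k=30): L=67 R=133
Round 3 (k=47): L=133 R=49
Round 4 (k=26): L=49 R=132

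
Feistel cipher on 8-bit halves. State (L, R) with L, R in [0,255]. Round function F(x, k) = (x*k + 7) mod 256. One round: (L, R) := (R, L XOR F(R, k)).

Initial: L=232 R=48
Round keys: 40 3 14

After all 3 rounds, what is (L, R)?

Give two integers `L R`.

Answer: 100 16

Derivation:
Round 1 (k=40): L=48 R=111
Round 2 (k=3): L=111 R=100
Round 3 (k=14): L=100 R=16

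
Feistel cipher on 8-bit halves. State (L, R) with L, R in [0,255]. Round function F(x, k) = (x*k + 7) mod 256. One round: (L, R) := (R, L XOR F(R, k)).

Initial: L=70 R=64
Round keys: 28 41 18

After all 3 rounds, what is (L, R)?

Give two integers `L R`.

Round 1 (k=28): L=64 R=65
Round 2 (k=41): L=65 R=48
Round 3 (k=18): L=48 R=38

Answer: 48 38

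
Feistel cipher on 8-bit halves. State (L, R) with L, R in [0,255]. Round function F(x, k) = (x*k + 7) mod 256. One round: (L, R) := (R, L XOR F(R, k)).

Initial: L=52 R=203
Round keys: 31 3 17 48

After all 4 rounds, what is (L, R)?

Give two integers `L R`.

Answer: 211 163

Derivation:
Round 1 (k=31): L=203 R=168
Round 2 (k=3): L=168 R=52
Round 3 (k=17): L=52 R=211
Round 4 (k=48): L=211 R=163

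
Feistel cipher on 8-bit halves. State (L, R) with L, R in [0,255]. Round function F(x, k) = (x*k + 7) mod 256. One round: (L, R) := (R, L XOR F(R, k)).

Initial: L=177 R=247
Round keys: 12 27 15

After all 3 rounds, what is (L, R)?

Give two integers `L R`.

Round 1 (k=12): L=247 R=42
Round 2 (k=27): L=42 R=130
Round 3 (k=15): L=130 R=143

Answer: 130 143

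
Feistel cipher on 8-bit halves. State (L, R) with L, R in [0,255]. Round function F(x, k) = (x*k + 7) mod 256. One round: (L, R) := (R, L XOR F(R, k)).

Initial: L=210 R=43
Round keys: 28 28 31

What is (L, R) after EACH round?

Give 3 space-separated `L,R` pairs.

Answer: 43,105 105,168 168,54

Derivation:
Round 1 (k=28): L=43 R=105
Round 2 (k=28): L=105 R=168
Round 3 (k=31): L=168 R=54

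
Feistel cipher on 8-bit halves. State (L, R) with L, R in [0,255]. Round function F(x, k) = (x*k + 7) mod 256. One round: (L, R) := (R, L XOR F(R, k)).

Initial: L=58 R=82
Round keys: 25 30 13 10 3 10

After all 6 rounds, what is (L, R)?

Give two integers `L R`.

Answer: 152 45

Derivation:
Round 1 (k=25): L=82 R=51
Round 2 (k=30): L=51 R=83
Round 3 (k=13): L=83 R=13
Round 4 (k=10): L=13 R=218
Round 5 (k=3): L=218 R=152
Round 6 (k=10): L=152 R=45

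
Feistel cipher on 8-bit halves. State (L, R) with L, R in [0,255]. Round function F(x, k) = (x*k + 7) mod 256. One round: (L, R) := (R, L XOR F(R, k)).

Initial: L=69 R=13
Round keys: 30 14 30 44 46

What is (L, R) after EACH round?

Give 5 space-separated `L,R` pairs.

Round 1 (k=30): L=13 R=200
Round 2 (k=14): L=200 R=250
Round 3 (k=30): L=250 R=155
Round 4 (k=44): L=155 R=81
Round 5 (k=46): L=81 R=14

Answer: 13,200 200,250 250,155 155,81 81,14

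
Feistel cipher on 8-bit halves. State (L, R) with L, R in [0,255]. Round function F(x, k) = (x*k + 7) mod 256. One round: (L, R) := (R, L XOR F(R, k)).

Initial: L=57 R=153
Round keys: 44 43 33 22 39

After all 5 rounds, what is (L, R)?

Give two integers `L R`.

Round 1 (k=44): L=153 R=106
Round 2 (k=43): L=106 R=76
Round 3 (k=33): L=76 R=185
Round 4 (k=22): L=185 R=161
Round 5 (k=39): L=161 R=55

Answer: 161 55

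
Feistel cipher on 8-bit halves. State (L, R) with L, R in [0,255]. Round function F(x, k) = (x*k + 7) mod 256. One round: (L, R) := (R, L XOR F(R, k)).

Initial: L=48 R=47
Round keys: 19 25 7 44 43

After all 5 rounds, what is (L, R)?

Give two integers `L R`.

Round 1 (k=19): L=47 R=180
Round 2 (k=25): L=180 R=180
Round 3 (k=7): L=180 R=71
Round 4 (k=44): L=71 R=143
Round 5 (k=43): L=143 R=75

Answer: 143 75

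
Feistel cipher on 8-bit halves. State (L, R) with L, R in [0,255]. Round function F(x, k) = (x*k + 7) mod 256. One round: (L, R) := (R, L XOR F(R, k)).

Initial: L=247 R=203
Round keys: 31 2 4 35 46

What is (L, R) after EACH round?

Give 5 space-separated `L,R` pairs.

Answer: 203,107 107,22 22,52 52,53 53,185

Derivation:
Round 1 (k=31): L=203 R=107
Round 2 (k=2): L=107 R=22
Round 3 (k=4): L=22 R=52
Round 4 (k=35): L=52 R=53
Round 5 (k=46): L=53 R=185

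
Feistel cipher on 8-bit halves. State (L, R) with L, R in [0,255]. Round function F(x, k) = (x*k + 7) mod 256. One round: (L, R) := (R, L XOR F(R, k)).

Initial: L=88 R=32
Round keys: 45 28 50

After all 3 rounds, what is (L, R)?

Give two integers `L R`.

Answer: 203 82

Derivation:
Round 1 (k=45): L=32 R=255
Round 2 (k=28): L=255 R=203
Round 3 (k=50): L=203 R=82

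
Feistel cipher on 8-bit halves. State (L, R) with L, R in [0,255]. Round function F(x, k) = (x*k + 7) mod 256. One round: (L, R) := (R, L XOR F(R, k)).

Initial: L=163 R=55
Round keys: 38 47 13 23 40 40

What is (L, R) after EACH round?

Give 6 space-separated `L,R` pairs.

Answer: 55,146 146,226 226,19 19,94 94,164 164,249

Derivation:
Round 1 (k=38): L=55 R=146
Round 2 (k=47): L=146 R=226
Round 3 (k=13): L=226 R=19
Round 4 (k=23): L=19 R=94
Round 5 (k=40): L=94 R=164
Round 6 (k=40): L=164 R=249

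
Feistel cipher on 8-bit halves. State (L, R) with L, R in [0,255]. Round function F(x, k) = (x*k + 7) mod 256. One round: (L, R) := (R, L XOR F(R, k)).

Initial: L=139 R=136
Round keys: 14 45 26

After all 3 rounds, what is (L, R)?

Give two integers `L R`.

Round 1 (k=14): L=136 R=252
Round 2 (k=45): L=252 R=219
Round 3 (k=26): L=219 R=185

Answer: 219 185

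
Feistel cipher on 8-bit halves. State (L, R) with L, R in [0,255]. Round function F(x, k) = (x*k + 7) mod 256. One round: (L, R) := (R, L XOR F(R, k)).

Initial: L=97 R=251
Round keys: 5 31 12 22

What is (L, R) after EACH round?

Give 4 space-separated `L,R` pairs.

Round 1 (k=5): L=251 R=143
Round 2 (k=31): L=143 R=163
Round 3 (k=12): L=163 R=36
Round 4 (k=22): L=36 R=188

Answer: 251,143 143,163 163,36 36,188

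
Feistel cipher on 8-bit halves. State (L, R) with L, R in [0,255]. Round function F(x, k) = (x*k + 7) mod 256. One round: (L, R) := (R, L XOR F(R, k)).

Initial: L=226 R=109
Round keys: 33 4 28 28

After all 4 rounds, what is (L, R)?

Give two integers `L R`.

Round 1 (k=33): L=109 R=246
Round 2 (k=4): L=246 R=178
Round 3 (k=28): L=178 R=137
Round 4 (k=28): L=137 R=177

Answer: 137 177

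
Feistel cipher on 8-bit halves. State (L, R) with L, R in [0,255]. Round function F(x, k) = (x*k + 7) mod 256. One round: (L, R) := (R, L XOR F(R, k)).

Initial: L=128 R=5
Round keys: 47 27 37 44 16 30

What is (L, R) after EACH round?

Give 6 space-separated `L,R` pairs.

Round 1 (k=47): L=5 R=114
Round 2 (k=27): L=114 R=8
Round 3 (k=37): L=8 R=93
Round 4 (k=44): L=93 R=11
Round 5 (k=16): L=11 R=234
Round 6 (k=30): L=234 R=120

Answer: 5,114 114,8 8,93 93,11 11,234 234,120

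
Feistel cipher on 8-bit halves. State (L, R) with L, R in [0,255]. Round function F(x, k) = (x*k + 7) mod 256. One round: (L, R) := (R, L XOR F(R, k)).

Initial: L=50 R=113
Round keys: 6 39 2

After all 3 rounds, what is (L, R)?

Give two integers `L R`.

Answer: 49 246

Derivation:
Round 1 (k=6): L=113 R=159
Round 2 (k=39): L=159 R=49
Round 3 (k=2): L=49 R=246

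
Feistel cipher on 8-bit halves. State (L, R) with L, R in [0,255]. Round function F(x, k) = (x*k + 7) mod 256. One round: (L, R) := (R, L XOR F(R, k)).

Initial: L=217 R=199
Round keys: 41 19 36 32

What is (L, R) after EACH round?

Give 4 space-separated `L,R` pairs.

Round 1 (k=41): L=199 R=63
Round 2 (k=19): L=63 R=115
Round 3 (k=36): L=115 R=12
Round 4 (k=32): L=12 R=244

Answer: 199,63 63,115 115,12 12,244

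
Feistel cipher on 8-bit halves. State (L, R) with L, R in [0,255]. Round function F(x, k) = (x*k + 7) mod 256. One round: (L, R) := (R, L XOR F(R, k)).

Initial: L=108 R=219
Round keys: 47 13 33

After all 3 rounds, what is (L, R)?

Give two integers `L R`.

Answer: 204 3

Derivation:
Round 1 (k=47): L=219 R=80
Round 2 (k=13): L=80 R=204
Round 3 (k=33): L=204 R=3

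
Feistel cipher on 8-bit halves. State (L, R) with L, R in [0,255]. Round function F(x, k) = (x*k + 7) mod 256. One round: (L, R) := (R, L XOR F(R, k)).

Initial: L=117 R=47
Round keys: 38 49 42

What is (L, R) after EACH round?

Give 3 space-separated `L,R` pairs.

Round 1 (k=38): L=47 R=116
Round 2 (k=49): L=116 R=20
Round 3 (k=42): L=20 R=59

Answer: 47,116 116,20 20,59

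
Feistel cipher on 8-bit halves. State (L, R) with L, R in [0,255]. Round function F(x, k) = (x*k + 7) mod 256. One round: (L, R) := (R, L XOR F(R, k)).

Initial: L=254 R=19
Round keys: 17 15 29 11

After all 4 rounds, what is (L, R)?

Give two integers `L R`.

Answer: 51 184

Derivation:
Round 1 (k=17): L=19 R=180
Round 2 (k=15): L=180 R=128
Round 3 (k=29): L=128 R=51
Round 4 (k=11): L=51 R=184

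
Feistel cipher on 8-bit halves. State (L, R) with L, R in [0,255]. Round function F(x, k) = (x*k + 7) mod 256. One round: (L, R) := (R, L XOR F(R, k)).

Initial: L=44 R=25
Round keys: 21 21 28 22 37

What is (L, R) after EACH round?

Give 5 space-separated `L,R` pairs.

Round 1 (k=21): L=25 R=56
Round 2 (k=21): L=56 R=134
Round 3 (k=28): L=134 R=151
Round 4 (k=22): L=151 R=135
Round 5 (k=37): L=135 R=29

Answer: 25,56 56,134 134,151 151,135 135,29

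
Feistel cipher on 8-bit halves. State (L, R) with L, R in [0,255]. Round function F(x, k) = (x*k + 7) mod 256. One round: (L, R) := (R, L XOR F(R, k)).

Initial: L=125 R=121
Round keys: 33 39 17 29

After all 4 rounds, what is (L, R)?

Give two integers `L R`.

Round 1 (k=33): L=121 R=221
Round 2 (k=39): L=221 R=203
Round 3 (k=17): L=203 R=95
Round 4 (k=29): L=95 R=1

Answer: 95 1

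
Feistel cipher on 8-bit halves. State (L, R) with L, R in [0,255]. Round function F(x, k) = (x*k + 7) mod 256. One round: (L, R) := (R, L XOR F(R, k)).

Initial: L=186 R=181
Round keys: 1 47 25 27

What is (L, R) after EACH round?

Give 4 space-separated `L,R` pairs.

Answer: 181,6 6,148 148,125 125,162

Derivation:
Round 1 (k=1): L=181 R=6
Round 2 (k=47): L=6 R=148
Round 3 (k=25): L=148 R=125
Round 4 (k=27): L=125 R=162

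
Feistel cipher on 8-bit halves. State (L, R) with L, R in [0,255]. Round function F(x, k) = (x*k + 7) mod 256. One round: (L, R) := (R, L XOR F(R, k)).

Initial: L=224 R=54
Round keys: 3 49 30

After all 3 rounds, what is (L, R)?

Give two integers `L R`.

Round 1 (k=3): L=54 R=73
Round 2 (k=49): L=73 R=54
Round 3 (k=30): L=54 R=18

Answer: 54 18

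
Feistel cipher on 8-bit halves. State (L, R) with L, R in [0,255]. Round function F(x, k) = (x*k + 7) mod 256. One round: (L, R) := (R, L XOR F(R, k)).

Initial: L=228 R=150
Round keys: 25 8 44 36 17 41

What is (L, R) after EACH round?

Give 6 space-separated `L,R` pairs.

Answer: 150,73 73,217 217,26 26,118 118,199 199,144

Derivation:
Round 1 (k=25): L=150 R=73
Round 2 (k=8): L=73 R=217
Round 3 (k=44): L=217 R=26
Round 4 (k=36): L=26 R=118
Round 5 (k=17): L=118 R=199
Round 6 (k=41): L=199 R=144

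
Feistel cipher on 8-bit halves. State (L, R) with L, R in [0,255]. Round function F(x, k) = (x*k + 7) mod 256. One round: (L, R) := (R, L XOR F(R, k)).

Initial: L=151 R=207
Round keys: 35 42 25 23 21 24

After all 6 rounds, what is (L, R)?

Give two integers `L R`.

Round 1 (k=35): L=207 R=195
Round 2 (k=42): L=195 R=202
Round 3 (k=25): L=202 R=2
Round 4 (k=23): L=2 R=255
Round 5 (k=21): L=255 R=240
Round 6 (k=24): L=240 R=120

Answer: 240 120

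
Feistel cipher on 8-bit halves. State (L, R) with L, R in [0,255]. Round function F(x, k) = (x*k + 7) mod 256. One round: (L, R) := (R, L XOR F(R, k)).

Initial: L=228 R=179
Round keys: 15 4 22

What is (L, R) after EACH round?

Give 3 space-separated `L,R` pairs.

Answer: 179,96 96,52 52,31

Derivation:
Round 1 (k=15): L=179 R=96
Round 2 (k=4): L=96 R=52
Round 3 (k=22): L=52 R=31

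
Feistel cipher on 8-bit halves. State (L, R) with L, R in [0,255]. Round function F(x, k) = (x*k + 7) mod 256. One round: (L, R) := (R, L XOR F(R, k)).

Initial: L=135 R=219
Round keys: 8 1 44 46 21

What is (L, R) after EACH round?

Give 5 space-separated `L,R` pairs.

Answer: 219,88 88,132 132,239 239,125 125,167

Derivation:
Round 1 (k=8): L=219 R=88
Round 2 (k=1): L=88 R=132
Round 3 (k=44): L=132 R=239
Round 4 (k=46): L=239 R=125
Round 5 (k=21): L=125 R=167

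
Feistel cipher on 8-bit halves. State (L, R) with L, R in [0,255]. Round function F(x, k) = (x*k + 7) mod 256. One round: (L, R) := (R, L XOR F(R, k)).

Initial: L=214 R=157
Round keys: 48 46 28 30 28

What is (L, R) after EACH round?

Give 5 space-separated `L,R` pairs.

Answer: 157,161 161,104 104,198 198,83 83,221

Derivation:
Round 1 (k=48): L=157 R=161
Round 2 (k=46): L=161 R=104
Round 3 (k=28): L=104 R=198
Round 4 (k=30): L=198 R=83
Round 5 (k=28): L=83 R=221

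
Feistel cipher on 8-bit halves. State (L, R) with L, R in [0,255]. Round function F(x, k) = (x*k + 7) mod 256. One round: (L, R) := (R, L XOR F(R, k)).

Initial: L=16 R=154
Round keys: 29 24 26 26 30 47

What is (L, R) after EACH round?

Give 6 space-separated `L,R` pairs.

Round 1 (k=29): L=154 R=105
Round 2 (k=24): L=105 R=69
Round 3 (k=26): L=69 R=96
Round 4 (k=26): L=96 R=130
Round 5 (k=30): L=130 R=35
Round 6 (k=47): L=35 R=246

Answer: 154,105 105,69 69,96 96,130 130,35 35,246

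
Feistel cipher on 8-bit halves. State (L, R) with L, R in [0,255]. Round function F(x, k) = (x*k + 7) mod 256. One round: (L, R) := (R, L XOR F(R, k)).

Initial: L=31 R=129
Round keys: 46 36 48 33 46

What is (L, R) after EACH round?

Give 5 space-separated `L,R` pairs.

Round 1 (k=46): L=129 R=42
Round 2 (k=36): L=42 R=110
Round 3 (k=48): L=110 R=141
Round 4 (k=33): L=141 R=90
Round 5 (k=46): L=90 R=190

Answer: 129,42 42,110 110,141 141,90 90,190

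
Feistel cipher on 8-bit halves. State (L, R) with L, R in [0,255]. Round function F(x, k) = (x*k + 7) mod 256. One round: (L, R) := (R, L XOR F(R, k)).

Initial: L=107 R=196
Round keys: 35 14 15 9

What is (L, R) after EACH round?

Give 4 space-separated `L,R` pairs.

Round 1 (k=35): L=196 R=184
Round 2 (k=14): L=184 R=211
Round 3 (k=15): L=211 R=220
Round 4 (k=9): L=220 R=16

Answer: 196,184 184,211 211,220 220,16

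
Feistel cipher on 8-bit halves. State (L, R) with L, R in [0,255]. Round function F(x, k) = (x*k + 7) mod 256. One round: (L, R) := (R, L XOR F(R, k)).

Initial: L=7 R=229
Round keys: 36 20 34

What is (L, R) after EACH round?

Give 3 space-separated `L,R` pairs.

Round 1 (k=36): L=229 R=60
Round 2 (k=20): L=60 R=82
Round 3 (k=34): L=82 R=215

Answer: 229,60 60,82 82,215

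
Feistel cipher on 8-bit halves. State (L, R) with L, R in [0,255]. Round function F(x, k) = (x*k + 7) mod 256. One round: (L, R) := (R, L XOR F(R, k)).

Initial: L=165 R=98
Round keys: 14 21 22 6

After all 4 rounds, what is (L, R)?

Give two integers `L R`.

Round 1 (k=14): L=98 R=198
Round 2 (k=21): L=198 R=39
Round 3 (k=22): L=39 R=167
Round 4 (k=6): L=167 R=214

Answer: 167 214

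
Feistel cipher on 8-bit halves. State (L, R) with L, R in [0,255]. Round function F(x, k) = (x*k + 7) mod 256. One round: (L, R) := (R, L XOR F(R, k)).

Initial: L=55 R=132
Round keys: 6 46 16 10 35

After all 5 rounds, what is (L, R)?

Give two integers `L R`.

Answer: 142 110

Derivation:
Round 1 (k=6): L=132 R=40
Round 2 (k=46): L=40 R=179
Round 3 (k=16): L=179 R=31
Round 4 (k=10): L=31 R=142
Round 5 (k=35): L=142 R=110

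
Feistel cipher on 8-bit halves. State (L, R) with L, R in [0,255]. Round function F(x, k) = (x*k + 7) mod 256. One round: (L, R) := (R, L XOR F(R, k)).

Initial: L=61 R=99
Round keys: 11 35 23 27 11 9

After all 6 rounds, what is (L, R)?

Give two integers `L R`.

Round 1 (k=11): L=99 R=117
Round 2 (k=35): L=117 R=101
Round 3 (k=23): L=101 R=111
Round 4 (k=27): L=111 R=217
Round 5 (k=11): L=217 R=53
Round 6 (k=9): L=53 R=61

Answer: 53 61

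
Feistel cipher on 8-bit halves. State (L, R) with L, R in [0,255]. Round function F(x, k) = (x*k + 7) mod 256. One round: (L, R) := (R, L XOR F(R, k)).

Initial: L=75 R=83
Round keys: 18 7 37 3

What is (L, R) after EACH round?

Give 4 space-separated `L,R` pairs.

Answer: 83,150 150,114 114,23 23,62

Derivation:
Round 1 (k=18): L=83 R=150
Round 2 (k=7): L=150 R=114
Round 3 (k=37): L=114 R=23
Round 4 (k=3): L=23 R=62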